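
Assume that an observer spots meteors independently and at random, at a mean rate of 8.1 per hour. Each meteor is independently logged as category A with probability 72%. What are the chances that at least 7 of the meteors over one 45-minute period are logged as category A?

Thinning: the meteors that are logged as category A themselves form a Poisson process with rate 0.72 × 8.1 = 5.832 per hour.
Over the interval, μ = 5.832 × 0.75 = 4.374 (a 45-minute period = 0.75 hours).
P(N ≥ 7) = 1 − P(N ≤ 6) ≈ 0.1532.

0.1532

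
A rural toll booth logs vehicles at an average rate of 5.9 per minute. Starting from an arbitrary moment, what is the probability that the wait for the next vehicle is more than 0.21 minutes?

The wait for the next event is exponential with rate λ = 5.9 per minute.
P(T > 0.21) = e^(−λt) = e^(−5.9 × 0.21) = e^(−1.239) ≈ 0.2897.

0.2897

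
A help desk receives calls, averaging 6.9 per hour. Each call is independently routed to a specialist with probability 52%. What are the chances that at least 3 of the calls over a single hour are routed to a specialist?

0.6951

Thinning: the calls that are routed to a specialist themselves form a Poisson process with rate 0.52 × 6.9 = 3.588 per hour.
So μ = 3.588.
P(N ≥ 3) = 1 − P(N ≤ 2) ≈ 0.6951.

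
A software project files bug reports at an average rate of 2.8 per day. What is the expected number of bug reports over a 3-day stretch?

E[N] = λt = 2.8 × 3 = 8.4 (a 3-day stretch = 3 days).

8.4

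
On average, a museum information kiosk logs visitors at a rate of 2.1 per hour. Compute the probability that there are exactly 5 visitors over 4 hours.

Over the interval, μ = 2.1 × 4 = 8.4 (4 hours).
P(N = 5) = e^(−μ) μ^5/5! = e^(−8.4) · 8.4^5/120 ≈ 0.0784.

0.0784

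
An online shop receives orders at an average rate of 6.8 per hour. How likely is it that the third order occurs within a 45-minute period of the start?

Over the interval, μ = 6.8 × 0.75 = 5.1 (a 45-minute period = 0.75 hours).
The third arrival falls in the interval iff at least 3 events occur there: P(S_3 ≤ t) = P(N ≥ 3) = 1 − P(N ≤ 2) ≈ 0.8835.

0.8835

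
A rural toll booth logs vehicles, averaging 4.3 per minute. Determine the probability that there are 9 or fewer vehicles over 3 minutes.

Over the interval, μ = 4.3 × 3 = 12.9 (3 minutes).
P(N ≤ 9) = Σ_{j=0}^{9} e^(−μ) μ^j/j! ≈ 0.1725.

0.1725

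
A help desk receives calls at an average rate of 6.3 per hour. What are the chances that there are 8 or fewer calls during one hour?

With mean μ = 6.3 per hour,
P(N ≤ 8) = Σ_{j=0}^{8} e^(−μ) μ^j/j! ≈ 0.8148.

0.8148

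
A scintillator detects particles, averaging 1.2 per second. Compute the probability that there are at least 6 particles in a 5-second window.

0.5543

Over the interval, μ = 1.2 × 5 = 6 (a 5-second window = 5 seconds).
P(N ≥ 6) = 1 − P(N ≤ 5) = 1 − Σ_{j=0}^{5} e^(−μ) μ^j/j! ≈ 0.5543.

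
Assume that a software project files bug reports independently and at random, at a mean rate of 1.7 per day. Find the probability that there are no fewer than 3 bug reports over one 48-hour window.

0.6603

Over the interval, μ = 1.7 × 2 = 3.4 (a 48-hour window = 2 days).
P(N ≥ 3) = 1 − P(N ≤ 2) = 1 − Σ_{j=0}^{2} e^(−μ) μ^j/j! ≈ 0.6603.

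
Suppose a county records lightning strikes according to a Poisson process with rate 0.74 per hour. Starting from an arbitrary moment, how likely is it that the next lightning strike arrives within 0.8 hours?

0.4468

Inter-arrival times are exponential with rate λ = 0.74 per hour.
P(T ≤ 0.8) = 1 − e^(−λt) = 1 − e^(−0.74 × 0.8) = 1 − e^(−0.592) ≈ 0.4468.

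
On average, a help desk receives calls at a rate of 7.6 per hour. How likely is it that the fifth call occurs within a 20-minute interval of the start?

0.1133

Over the interval, μ = 7.6 × 1/3 ≈ 2.53333 (a 20-minute interval = 1/3 hours).
The fifth arrival falls in the interval iff at least 5 events occur there: P(S_5 ≤ t) = P(N ≥ 5) = 1 − P(N ≤ 4) ≈ 0.1133.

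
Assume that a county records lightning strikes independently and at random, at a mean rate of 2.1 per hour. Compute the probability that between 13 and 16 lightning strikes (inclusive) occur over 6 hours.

Over the interval, μ = 2.1 × 6 = 12.6 (6 hours).
P(13 ≤ N ≤ 16) = Σ_{j=13}^{16} e^(−12.6) · 12.6^j/j! ≈ 0.3552.

0.3552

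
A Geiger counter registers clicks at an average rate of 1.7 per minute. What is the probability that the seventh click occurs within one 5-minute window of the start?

0.7438

Over the interval, μ = 1.7 × 5 = 8.5 (a 5-minute window = 5 minutes).
The seventh arrival falls in the interval iff at least 7 events occur there: P(S_7 ≤ t) = P(N ≥ 7) = 1 − P(N ≤ 6) ≈ 0.7438.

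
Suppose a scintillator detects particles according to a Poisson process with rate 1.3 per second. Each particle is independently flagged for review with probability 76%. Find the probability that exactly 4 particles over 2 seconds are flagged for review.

Thinning: the particles that are flagged for review themselves form a Poisson process with rate 0.76 × 1.3 = 0.988 per second.
Over the interval, μ = 0.988 × 2 = 1.976 (2 seconds).
P(N = 4) = e^(−1.976) · 1.976^4/4! ≈ 0.0881.

0.0881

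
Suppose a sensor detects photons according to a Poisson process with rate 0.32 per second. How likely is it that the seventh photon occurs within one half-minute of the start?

0.8426

Over the interval, μ = 0.32 × 30 = 9.6 (a half-minute = 30 seconds).
The seventh arrival falls in the interval iff at least 7 events occur there: P(S_7 ≤ t) = P(N ≥ 7) = 1 − P(N ≤ 6) ≈ 0.8426.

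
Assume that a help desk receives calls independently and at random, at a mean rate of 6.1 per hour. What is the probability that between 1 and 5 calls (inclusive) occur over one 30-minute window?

0.8636

Over the interval, μ = 6.1 × 0.5 = 3.05 (a 30-minute window = 0.5 hours).
P(1 ≤ N ≤ 5) = Σ_{j=1}^{5} e^(−3.05) · 3.05^j/j! ≈ 0.8636.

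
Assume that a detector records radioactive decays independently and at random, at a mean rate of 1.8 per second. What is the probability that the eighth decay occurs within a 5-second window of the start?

Over the interval, μ = 1.8 × 5 = 9 (a 5-second window = 5 seconds).
The eighth arrival falls in the interval iff at least 8 events occur there: P(S_8 ≤ t) = P(N ≥ 8) = 1 − P(N ≤ 7) ≈ 0.6761.

0.6761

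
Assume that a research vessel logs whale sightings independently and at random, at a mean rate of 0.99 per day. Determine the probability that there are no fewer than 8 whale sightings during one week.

Over the interval, μ = 0.99 × 7 = 6.93 (a week = 7 days).
P(N ≥ 8) = 1 − P(N ≤ 7) = 1 − Σ_{j=0}^{7} e^(−μ) μ^j/j! ≈ 0.3909.

0.3909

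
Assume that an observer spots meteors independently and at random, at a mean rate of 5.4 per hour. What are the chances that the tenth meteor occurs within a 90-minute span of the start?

0.2959

Over the interval, μ = 5.4 × 1.5 = 8.1 (a 90-minute span = 1.5 hours).
The tenth arrival falls in the interval iff at least 10 events occur there: P(S_10 ≤ t) = P(N ≥ 10) = 1 − P(N ≤ 9) ≈ 0.2959.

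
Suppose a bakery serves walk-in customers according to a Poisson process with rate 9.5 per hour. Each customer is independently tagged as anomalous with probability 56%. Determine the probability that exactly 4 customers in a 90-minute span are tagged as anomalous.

0.0578

Thinning: the customers that are tagged as anomalous themselves form a Poisson process with rate 0.56 × 9.5 = 5.32 per hour.
Over the interval, μ = 5.32 × 1.5 = 7.98 (a 90-minute span = 1.5 hours).
P(N = 4) = e^(−7.98) · 7.98^4/4! ≈ 0.0578.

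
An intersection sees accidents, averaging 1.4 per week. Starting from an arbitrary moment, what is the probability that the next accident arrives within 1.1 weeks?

0.7856

Inter-arrival times are exponential with rate λ = 1.4 per week.
P(T ≤ 1.1) = 1 − e^(−λt) = 1 − e^(−1.4 × 1.1) = 1 − e^(−1.54) ≈ 0.7856.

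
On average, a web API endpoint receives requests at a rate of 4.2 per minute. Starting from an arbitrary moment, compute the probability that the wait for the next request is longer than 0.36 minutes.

The wait for the next event is exponential with rate λ = 4.2 per minute.
P(T > 0.36) = e^(−λt) = e^(−4.2 × 0.36) = e^(−1.512) ≈ 0.2205.

0.2205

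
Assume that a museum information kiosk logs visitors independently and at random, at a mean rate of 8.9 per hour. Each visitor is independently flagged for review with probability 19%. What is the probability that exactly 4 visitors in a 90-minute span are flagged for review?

0.1365

Thinning: the visitors that are flagged for review themselves form a Poisson process with rate 0.19 × 8.9 = 1.691 per hour.
Over the interval, μ = 1.691 × 1.5 = 2.5365 (a 90-minute span = 1.5 hours).
P(N = 4) = e^(−2.5365) · 2.5365^4/4! ≈ 0.1365.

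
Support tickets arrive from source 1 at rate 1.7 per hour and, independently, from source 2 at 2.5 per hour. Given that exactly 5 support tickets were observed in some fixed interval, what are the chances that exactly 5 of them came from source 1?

Given the total, each event is independently from source 1 with probability p = λ_1/(λ_1+λ_2) = 1.7/4.2 ≈ 0.4048.
So K ~ Binomial(5, 1.7/4.2): P(K = 5) = C(5,5) · (1.7/4.2)^5 · (2.5/4.2)^0 ≈ 0.0109.

0.0109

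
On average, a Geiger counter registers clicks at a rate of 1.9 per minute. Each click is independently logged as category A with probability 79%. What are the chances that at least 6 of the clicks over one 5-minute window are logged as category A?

0.7591

Thinning: the clicks that are logged as category A themselves form a Poisson process with rate 0.79 × 1.9 = 1.501 per minute.
Over the interval, μ = 1.501 × 5 = 7.505 (a 5-minute window = 5 minutes).
P(N ≥ 6) = 1 − P(N ≤ 5) ≈ 0.7591.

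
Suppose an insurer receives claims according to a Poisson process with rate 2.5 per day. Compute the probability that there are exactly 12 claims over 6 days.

0.0829

Over the interval, μ = 2.5 × 6 = 15 (6 days).
P(N = 12) = e^(−μ) μ^12/12! = e^(−15) · 15^12/479001600 ≈ 0.0829.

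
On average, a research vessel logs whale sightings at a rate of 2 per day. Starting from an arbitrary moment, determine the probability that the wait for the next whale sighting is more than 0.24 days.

The wait for the next event is exponential with rate λ = 2 per day.
P(T > 0.24) = e^(−λt) = e^(−2 × 0.24) = e^(−0.48) ≈ 0.6188.

0.6188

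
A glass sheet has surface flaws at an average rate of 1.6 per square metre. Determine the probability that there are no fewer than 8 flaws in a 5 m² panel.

Over the interval, μ = 1.6 × 5 = 8 (a 5 m² panel = 5 square metres).
P(N ≥ 8) = 1 − P(N ≤ 7) = 1 − Σ_{j=0}^{7} e^(−μ) μ^j/j! ≈ 0.5470.

0.5470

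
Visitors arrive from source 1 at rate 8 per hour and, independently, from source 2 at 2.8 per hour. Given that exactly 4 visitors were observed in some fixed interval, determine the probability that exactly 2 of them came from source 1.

0.2213

Given the total, each event is independently from source 1 with probability p = λ_1/(λ_1+λ_2) = 8/10.8 ≈ 0.7407.
So K ~ Binomial(4, 8/10.8): P(K = 2) = C(4,2) · (8/10.8)^2 · (2.8/10.8)^2 ≈ 0.2213.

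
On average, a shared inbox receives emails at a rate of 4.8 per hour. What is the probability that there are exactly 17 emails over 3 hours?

Over the interval, μ = 4.8 × 3 = 14.4 (3 hours).
P(N = 17) = e^(−μ) μ^17/17! = e^(−14.4) · 14.4^17/355687428096000 ≈ 0.0771.

0.0771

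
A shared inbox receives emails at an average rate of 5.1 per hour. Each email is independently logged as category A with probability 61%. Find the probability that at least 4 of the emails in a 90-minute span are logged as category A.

0.6850

Thinning: the emails that are logged as category A themselves form a Poisson process with rate 0.61 × 5.1 = 3.111 per hour.
Over the interval, μ = 3.111 × 1.5 = 4.6665 (a 90-minute span = 1.5 hours).
P(N ≥ 4) = 1 − P(N ≤ 3) ≈ 0.6850.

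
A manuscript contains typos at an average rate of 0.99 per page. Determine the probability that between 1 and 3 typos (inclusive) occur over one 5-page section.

0.2650

Over the interval, μ = 0.99 × 5 = 4.95 (a 5-page section = 5 pages).
P(1 ≤ N ≤ 3) = Σ_{j=1}^{3} e^(−4.95) · 4.95^j/j! ≈ 0.2650.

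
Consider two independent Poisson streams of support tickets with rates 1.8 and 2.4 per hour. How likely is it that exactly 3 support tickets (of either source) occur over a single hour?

0.1852

Independent Poisson processes superpose: combined rate λ = 1.8 + 2.4 = 4.2 per hour.
So μ = 4.2.
P(N = 3) = e^(−4.2) · 4.2^3/3! ≈ 0.1852.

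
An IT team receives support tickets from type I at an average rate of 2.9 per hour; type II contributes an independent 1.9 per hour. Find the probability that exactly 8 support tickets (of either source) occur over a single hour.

0.0575

Independent Poisson processes superpose: combined rate λ = 2.9 + 1.9 = 4.8 per hour.
So μ = 4.8.
P(N = 8) = e^(−4.8) · 4.8^8/8! ≈ 0.0575.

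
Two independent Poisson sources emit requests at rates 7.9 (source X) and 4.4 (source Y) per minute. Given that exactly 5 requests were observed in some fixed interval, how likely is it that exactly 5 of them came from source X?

Given the total, each event is independently from source X with probability p = λ_X/(λ_X+λ_Y) = 7.9/12.3 ≈ 0.6423.
So K ~ Binomial(5, 7.9/12.3): P(K = 5) = C(5,5) · (7.9/12.3)^5 · (4.4/12.3)^0 ≈ 0.1093.

0.1093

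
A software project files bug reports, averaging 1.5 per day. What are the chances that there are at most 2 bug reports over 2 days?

0.4232

Over the interval, μ = 1.5 × 2 = 3 (2 days).
P(N ≤ 2) = Σ_{j=0}^{2} e^(−μ) μ^j/j! ≈ 0.4232.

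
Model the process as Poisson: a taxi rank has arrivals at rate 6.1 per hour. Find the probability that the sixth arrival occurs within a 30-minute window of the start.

Over the interval, μ = 6.1 × 0.5 = 3.05 (a 30-minute window = 0.5 hours).
The sixth arrival falls in the interval iff at least 6 events occur there: P(S_6 ≤ t) = P(N ≥ 6) = 1 − P(N ≤ 5) ≈ 0.0890.

0.0890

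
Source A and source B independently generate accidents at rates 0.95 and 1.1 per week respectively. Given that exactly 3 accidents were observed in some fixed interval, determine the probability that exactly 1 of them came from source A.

0.4003

Given the total, each event is independently from source A with probability p = λ_A/(λ_A+λ_B) = 0.95/2.05 ≈ 0.4634.
So K ~ Binomial(3, 0.95/2.05): P(K = 1) = C(3,1) · (0.95/2.05)^1 · (1.1/2.05)^2 ≈ 0.4003.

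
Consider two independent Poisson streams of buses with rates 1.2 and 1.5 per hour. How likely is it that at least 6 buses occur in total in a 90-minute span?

0.2227

Independent Poisson processes superpose: combined rate λ = 1.2 + 1.5 = 2.7 per hour.
Over the interval, μ = 2.7 × 1.5 = 4.05 (a 90-minute span = 1.5 hours).
P(N ≥ 6) = 1 − P(N ≤ 5) ≈ 0.2227.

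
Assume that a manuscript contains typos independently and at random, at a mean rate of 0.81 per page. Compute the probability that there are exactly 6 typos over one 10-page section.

Over the interval, μ = 0.81 × 10 = 8.1 (a 10-page section = 10 pages).
P(N = 6) = e^(−μ) μ^6/6! = e^(−8.1) · 8.1^6/720 ≈ 0.1191.

0.1191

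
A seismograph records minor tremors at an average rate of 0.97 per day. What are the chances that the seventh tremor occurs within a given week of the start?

Over the interval, μ = 0.97 × 7 = 6.79 (a week = 7 days).
The seventh arrival falls in the interval iff at least 7 events occur there: P(S_7 ≤ t) = P(N ≥ 7) = 1 − P(N ≤ 6) ≈ 0.5186.

0.5186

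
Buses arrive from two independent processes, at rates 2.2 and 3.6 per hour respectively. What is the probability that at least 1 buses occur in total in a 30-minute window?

0.9450

Independent Poisson processes superpose: combined rate λ = 2.2 + 3.6 = 5.8 per hour.
Over the interval, μ = 5.8 × 0.5 = 2.9 (a 30-minute window = 0.5 hours).
P(N ≥ 1) = 1 − P(N ≤ 0) ≈ 0.9450.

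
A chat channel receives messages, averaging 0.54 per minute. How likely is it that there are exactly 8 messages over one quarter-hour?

0.1395

Over the interval, μ = 0.54 × 15 = 8.1 (a quarter-hour = 15 minutes).
P(N = 8) = e^(−μ) μ^8/8! = e^(−8.1) · 8.1^8/40320 ≈ 0.1395.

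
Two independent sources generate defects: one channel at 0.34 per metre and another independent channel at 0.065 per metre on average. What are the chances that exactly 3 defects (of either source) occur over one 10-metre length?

Independent Poisson processes superpose: combined rate λ = 0.34 + 0.065 = 0.405 per metre.
Over the interval, μ = 0.405 × 10 = 4.05 (a 10-metre length = 10 metres).
P(N = 3) = e^(−4.05) · 4.05^3/3! ≈ 0.1929.

0.1929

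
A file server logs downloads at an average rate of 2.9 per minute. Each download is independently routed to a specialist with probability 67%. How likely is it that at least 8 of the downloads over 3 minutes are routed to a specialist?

0.2328

Thinning: the downloads that are routed to a specialist themselves form a Poisson process with rate 0.67 × 2.9 = 1.943 per minute.
Over the interval, μ = 1.943 × 3 = 5.829 (3 minutes).
P(N ≥ 8) = 1 − P(N ≤ 7) ≈ 0.2328.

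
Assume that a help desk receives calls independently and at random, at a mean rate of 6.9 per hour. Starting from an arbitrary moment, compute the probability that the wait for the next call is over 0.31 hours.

0.1178

The wait for the next event is exponential with rate λ = 6.9 per hour.
P(T > 0.31) = e^(−λt) = e^(−6.9 × 0.31) = e^(−2.139) ≈ 0.1178.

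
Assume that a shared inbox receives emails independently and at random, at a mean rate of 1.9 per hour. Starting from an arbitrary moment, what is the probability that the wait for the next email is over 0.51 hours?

The wait for the next event is exponential with rate λ = 1.9 per hour.
P(T > 0.51) = e^(−λt) = e^(−1.9 × 0.51) = e^(−0.969) ≈ 0.3795.

0.3795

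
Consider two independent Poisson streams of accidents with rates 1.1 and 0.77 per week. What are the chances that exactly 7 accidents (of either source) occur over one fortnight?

Independent Poisson processes superpose: combined rate λ = 1.1 + 0.77 = 1.87 per week.
Over the interval, μ = 1.87 × 2 = 3.74 (a fortnight = 2 weeks).
P(N = 7) = e^(−3.74) · 3.74^7/7! ≈ 0.0482.

0.0482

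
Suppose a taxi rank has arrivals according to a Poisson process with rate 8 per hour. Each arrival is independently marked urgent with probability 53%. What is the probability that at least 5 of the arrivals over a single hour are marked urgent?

Thinning: the arrivals that are marked urgent themselves form a Poisson process with rate 0.53 × 8 = 4.24 per hour.
So μ = 4.24.
P(N ≥ 5) = 1 − P(N ≤ 4) ≈ 0.4179.

0.4179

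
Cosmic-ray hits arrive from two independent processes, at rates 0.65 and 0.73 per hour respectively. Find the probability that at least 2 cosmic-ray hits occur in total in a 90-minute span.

0.6126

Independent Poisson processes superpose: combined rate λ = 0.65 + 0.73 = 1.38 per hour.
Over the interval, μ = 1.38 × 1.5 = 2.07 (a 90-minute span = 1.5 hours).
P(N ≥ 2) = 1 − P(N ≤ 1) ≈ 0.6126.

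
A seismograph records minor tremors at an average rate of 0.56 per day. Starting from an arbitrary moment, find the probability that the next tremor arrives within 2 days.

0.6737

Inter-arrival times are exponential with rate λ = 0.56 per day.
P(T ≤ 2) = 1 − e^(−λt) = 1 − e^(−0.56 × 2) = 1 − e^(−1.12) ≈ 0.6737.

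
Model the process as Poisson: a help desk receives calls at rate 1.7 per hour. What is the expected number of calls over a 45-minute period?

1.275

E[N] = λt = 1.7 × 0.75 = 1.275 (a 45-minute period = 0.75 hours).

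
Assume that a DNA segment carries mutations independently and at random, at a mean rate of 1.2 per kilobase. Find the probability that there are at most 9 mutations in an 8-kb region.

0.5089

Over the interval, μ = 1.2 × 8 = 9.6 (an 8-kb region = 8 kilobases).
P(N ≤ 9) = Σ_{j=0}^{9} e^(−μ) μ^j/j! ≈ 0.5089.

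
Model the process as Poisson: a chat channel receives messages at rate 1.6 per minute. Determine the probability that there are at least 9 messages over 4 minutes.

0.1967

Over the interval, μ = 1.6 × 4 = 6.4 (4 minutes).
P(N ≥ 9) = 1 − P(N ≤ 8) = 1 − Σ_{j=0}^{8} e^(−μ) μ^j/j! ≈ 0.1967.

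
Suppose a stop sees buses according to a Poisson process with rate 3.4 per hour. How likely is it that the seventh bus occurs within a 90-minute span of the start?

Over the interval, μ = 3.4 × 1.5 = 5.1 (a 90-minute span = 1.5 hours).
The seventh arrival falls in the interval iff at least 7 events occur there: P(S_7 ≤ t) = P(N ≥ 7) = 1 − P(N ≤ 6) ≈ 0.2526.

0.2526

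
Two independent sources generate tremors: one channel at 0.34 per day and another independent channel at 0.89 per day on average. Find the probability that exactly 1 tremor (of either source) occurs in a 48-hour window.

Independent Poisson processes superpose: combined rate λ = 0.34 + 0.89 = 1.23 per day.
Over the interval, μ = 1.23 × 2 = 2.46 (a 48-hour window = 2 days).
P(N = 1) = e^(−2.46) · 2.46^1/1! ≈ 0.2102.

0.2102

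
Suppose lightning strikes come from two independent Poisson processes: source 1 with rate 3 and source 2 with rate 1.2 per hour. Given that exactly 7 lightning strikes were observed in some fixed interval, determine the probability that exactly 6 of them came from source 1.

Given the total, each event is independently from source 1 with probability p = λ_1/(λ_1+λ_2) = 3/4.2 ≈ 0.7143.
So K ~ Binomial(7, 3/4.2): P(K = 6) = C(7,6) · (3/4.2)^6 · (1.2/4.2)^1 ≈ 0.2656.

0.2656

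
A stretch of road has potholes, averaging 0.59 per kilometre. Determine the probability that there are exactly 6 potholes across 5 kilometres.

Over the interval, μ = 0.59 × 5 = 2.95 (5 kilometres).
P(N = 6) = e^(−μ) μ^6/6! = e^(−2.95) · 2.95^6/720 ≈ 0.0479.

0.0479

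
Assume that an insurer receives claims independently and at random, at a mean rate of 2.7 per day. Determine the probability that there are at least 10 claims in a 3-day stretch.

0.2959

Over the interval, μ = 2.7 × 3 = 8.1 (a 3-day stretch = 3 days).
P(N ≥ 10) = 1 − P(N ≤ 9) = 1 − Σ_{j=0}^{9} e^(−μ) μ^j/j! ≈ 0.2959.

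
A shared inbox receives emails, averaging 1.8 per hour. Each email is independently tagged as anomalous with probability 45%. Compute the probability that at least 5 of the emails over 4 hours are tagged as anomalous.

Thinning: the emails that are tagged as anomalous themselves form a Poisson process with rate 0.45 × 1.8 = 0.81 per hour.
Over the interval, μ = 0.81 × 4 = 3.24 (4 hours).
P(N ≥ 5) = 1 − P(N ≤ 4) ≈ 0.2265.

0.2265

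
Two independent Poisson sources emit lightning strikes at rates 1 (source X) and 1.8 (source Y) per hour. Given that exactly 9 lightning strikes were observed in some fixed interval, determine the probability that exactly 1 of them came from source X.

0.0938

Given the total, each event is independently from source X with probability p = λ_X/(λ_X+λ_Y) = 1/2.8 ≈ 0.3571.
So K ~ Binomial(9, 1/2.8): P(K = 1) = C(9,1) · (1/2.8)^1 · (1.8/2.8)^8 ≈ 0.0938.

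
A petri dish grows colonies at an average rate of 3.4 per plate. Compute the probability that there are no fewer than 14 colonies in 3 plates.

Over the interval, μ = 3.4 × 3 = 10.2 (3 plates).
P(N ≥ 14) = 1 − P(N ≤ 13) = 1 − Σ_{j=0}^{13} e^(−μ) μ^j/j! ≈ 0.1506.

0.1506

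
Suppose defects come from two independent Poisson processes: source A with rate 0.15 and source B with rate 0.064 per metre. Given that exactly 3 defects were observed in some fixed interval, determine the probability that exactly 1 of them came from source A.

Given the total, each event is independently from source A with probability p = λ_A/(λ_A+λ_B) = 0.15/0.214 ≈ 0.7009.
So K ~ Binomial(3, 0.15/0.214): P(K = 1) = C(3,1) · (0.15/0.214)^1 · (0.064/0.214)^2 ≈ 0.1881.

0.1881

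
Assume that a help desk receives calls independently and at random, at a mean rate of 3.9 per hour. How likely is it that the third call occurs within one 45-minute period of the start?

0.5598

Over the interval, μ = 3.9 × 0.75 = 2.925 (a 45-minute period = 0.75 hours).
The third arrival falls in the interval iff at least 3 events occur there: P(S_3 ≤ t) = P(N ≥ 3) = 1 − P(N ≤ 2) ≈ 0.5598.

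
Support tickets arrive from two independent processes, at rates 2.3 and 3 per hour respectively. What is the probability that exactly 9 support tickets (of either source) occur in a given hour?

0.0454

Independent Poisson processes superpose: combined rate λ = 2.3 + 3 = 5.3 per hour.
So μ = 5.3.
P(N = 9) = e^(−5.3) · 5.3^9/9! ≈ 0.0454.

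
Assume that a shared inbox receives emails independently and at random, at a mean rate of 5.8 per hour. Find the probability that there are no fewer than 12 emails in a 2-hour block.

0.4920

Over the interval, μ = 5.8 × 2 = 11.6 (a 2-hour block = 2 hours).
P(N ≥ 12) = 1 − P(N ≤ 11) = 1 − Σ_{j=0}^{11} e^(−μ) μ^j/j! ≈ 0.4920.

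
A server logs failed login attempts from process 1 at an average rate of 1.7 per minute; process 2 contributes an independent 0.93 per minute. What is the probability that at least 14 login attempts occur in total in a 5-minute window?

Independent Poisson processes superpose: combined rate λ = 1.7 + 0.93 = 2.63 per minute.
Over the interval, μ = 2.63 × 5 = 13.15 (a 5-minute window = 5 minutes).
P(N ≥ 14) = 1 − P(N ≤ 13) ≈ 0.4434.

0.4434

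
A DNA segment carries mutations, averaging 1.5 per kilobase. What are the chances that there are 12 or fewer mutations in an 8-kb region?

Over the interval, μ = 1.5 × 8 = 12 (an 8-kb region = 8 kilobases).
P(N ≤ 12) = Σ_{j=0}^{12} e^(−μ) μ^j/j! ≈ 0.5760.

0.5760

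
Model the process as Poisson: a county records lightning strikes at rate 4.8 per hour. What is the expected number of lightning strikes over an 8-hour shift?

38.4

E[N] = λt = 4.8 × 8 = 38.4 (an 8-hour shift = 8 hours).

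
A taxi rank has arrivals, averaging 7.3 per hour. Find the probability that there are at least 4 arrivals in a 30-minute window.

0.4954

Over the interval, μ = 7.3 × 0.5 = 3.65 (a 30-minute window = 0.5 hours).
P(N ≥ 4) = 1 − P(N ≤ 3) = 1 − Σ_{j=0}^{3} e^(−μ) μ^j/j! ≈ 0.4954.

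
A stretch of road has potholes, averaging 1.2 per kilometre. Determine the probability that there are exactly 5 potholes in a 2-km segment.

0.0602

Over the interval, μ = 1.2 × 2 = 2.4 (a 2-km segment = 2 kilometres).
P(N = 5) = e^(−μ) μ^5/5! = e^(−2.4) · 2.4^5/120 ≈ 0.0602.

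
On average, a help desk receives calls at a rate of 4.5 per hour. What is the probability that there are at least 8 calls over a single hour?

With mean μ = 4.5 per hour,
P(N ≥ 8) = 1 − P(N ≤ 7) = 1 − Σ_{j=0}^{7} e^(−μ) μ^j/j! ≈ 0.0866.

0.0866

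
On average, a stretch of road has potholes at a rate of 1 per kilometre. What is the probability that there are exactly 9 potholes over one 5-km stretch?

Over the interval, μ = 1 × 5 = 5 (a 5-km stretch = 5 kilometres).
P(N = 9) = e^(−μ) μ^9/9! = e^(−5) · 5^9/362880 ≈ 0.0363.

0.0363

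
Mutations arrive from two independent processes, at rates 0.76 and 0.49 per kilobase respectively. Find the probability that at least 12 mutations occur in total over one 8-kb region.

Independent Poisson processes superpose: combined rate λ = 0.76 + 0.49 = 1.25 per kilobase.
Over the interval, μ = 1.25 × 8 = 10 (an 8-kb region = 8 kilobases).
P(N ≥ 12) = 1 − P(N ≤ 11) ≈ 0.3032.

0.3032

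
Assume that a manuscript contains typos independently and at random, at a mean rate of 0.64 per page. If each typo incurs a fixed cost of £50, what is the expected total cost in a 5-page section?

E[N] = 0.64 × 5 = 3.2 (a 5-page section = 5 pages); E[cost] = 3.2 × £50 = £160.

£160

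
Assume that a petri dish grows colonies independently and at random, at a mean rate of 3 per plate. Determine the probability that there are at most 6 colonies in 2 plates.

Over the interval, μ = 3 × 2 = 6 (2 plates).
P(N ≤ 6) = Σ_{j=0}^{6} e^(−μ) μ^j/j! ≈ 0.6063.

0.6063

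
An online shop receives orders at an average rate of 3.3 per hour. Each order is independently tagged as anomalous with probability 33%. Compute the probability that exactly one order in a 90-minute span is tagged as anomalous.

Thinning: the orders that are tagged as anomalous themselves form a Poisson process with rate 0.33 × 3.3 = 1.089 per hour.
Over the interval, μ = 1.089 × 1.5 = 1.6335 (a 90-minute span = 1.5 hours).
P(N = 1) = e^(−1.6335) · 1.6335^1/1! ≈ 0.3189.

0.3189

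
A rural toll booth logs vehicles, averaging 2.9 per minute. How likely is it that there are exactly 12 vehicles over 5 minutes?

0.0910

Over the interval, μ = 2.9 × 5 = 14.5 (5 minutes).
P(N = 12) = e^(−μ) μ^12/12! = e^(−14.5) · 14.5^12/479001600 ≈ 0.0910.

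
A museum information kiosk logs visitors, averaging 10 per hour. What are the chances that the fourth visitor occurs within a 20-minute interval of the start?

0.4270

Over the interval, μ = 10 × 1/3 ≈ 3.33333 (a 20-minute interval = 1/3 hours).
The fourth arrival falls in the interval iff at least 4 events occur there: P(S_4 ≤ t) = P(N ≥ 4) = 1 − P(N ≤ 3) ≈ 0.4270.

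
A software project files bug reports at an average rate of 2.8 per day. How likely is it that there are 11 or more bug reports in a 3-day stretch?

0.2257

Over the interval, μ = 2.8 × 3 = 8.4 (a 3-day stretch = 3 days).
P(N ≥ 11) = 1 − P(N ≤ 10) = 1 − Σ_{j=0}^{10} e^(−μ) μ^j/j! ≈ 0.2257.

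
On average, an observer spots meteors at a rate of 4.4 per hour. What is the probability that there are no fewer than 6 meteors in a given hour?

With mean μ = 4.4 per hour,
P(N ≥ 6) = 1 − P(N ≤ 5) = 1 − Σ_{j=0}^{5} e^(−μ) μ^j/j! ≈ 0.2801.

0.2801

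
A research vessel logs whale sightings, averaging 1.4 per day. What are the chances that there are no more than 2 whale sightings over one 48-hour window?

0.4695

Over the interval, μ = 1.4 × 2 = 2.8 (a 48-hour window = 2 days).
P(N ≤ 2) = Σ_{j=0}^{2} e^(−μ) μ^j/j! ≈ 0.4695.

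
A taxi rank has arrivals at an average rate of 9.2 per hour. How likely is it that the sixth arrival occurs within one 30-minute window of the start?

0.3142

Over the interval, μ = 9.2 × 0.5 = 4.6 (a 30-minute window = 0.5 hours).
The sixth arrival falls in the interval iff at least 6 events occur there: P(S_6 ≤ t) = P(N ≥ 6) = 1 − P(N ≤ 5) ≈ 0.3142.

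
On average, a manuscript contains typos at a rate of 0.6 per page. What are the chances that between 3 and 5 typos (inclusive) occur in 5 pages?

Over the interval, μ = 0.6 × 5 = 3 (5 pages).
P(3 ≤ N ≤ 5) = Σ_{j=3}^{5} e^(−3) · 3^j/j! ≈ 0.4929.

0.4929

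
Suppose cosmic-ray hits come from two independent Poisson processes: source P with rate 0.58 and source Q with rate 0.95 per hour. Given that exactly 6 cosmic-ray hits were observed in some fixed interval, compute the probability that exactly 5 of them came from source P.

0.0292

Given the total, each event is independently from source P with probability p = λ_P/(λ_P+λ_Q) = 0.58/1.53 ≈ 0.3791.
So K ~ Binomial(6, 0.58/1.53): P(K = 5) = C(6,5) · (0.58/1.53)^5 · (0.95/1.53)^1 ≈ 0.0292.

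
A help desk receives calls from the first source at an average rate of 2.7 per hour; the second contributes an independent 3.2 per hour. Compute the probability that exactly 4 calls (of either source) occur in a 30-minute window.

Independent Poisson processes superpose: combined rate λ = 2.7 + 3.2 = 5.9 per hour.
Over the interval, μ = 5.9 × 0.5 = 2.95 (a 30-minute window = 0.5 hours).
P(N = 4) = e^(−2.95) · 2.95^4/4! ≈ 0.1652.

0.1652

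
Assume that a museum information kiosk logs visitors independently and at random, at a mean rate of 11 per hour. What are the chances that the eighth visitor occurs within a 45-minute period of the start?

0.5814

Over the interval, μ = 11 × 0.75 = 8.25 (a 45-minute period = 0.75 hours).
The eighth arrival falls in the interval iff at least 8 events occur there: P(S_8 ≤ t) = P(N ≥ 8) = 1 − P(N ≤ 7) ≈ 0.5814.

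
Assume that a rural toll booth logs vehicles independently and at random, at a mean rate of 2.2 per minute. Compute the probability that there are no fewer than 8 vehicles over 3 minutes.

0.3419

Over the interval, μ = 2.2 × 3 = 6.6 (3 minutes).
P(N ≥ 8) = 1 − P(N ≤ 7) = 1 − Σ_{j=0}^{7} e^(−μ) μ^j/j! ≈ 0.3419.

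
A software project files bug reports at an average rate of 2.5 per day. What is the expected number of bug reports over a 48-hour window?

E[N] = λt = 2.5 × 2 = 5 (a 48-hour window = 2 days).

5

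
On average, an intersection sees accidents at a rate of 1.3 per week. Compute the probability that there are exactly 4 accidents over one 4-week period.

0.1681

Over the interval, μ = 1.3 × 4 = 5.2 (a 4-week period = 4 weeks).
P(N = 4) = e^(−μ) μ^4/4! = e^(−5.2) · 5.2^4/24 ≈ 0.1681.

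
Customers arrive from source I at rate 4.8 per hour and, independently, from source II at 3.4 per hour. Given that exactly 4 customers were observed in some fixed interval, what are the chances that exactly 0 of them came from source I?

Given the total, each event is independently from source I with probability p = λ_I/(λ_I+λ_II) = 4.8/8.2 ≈ 0.5854.
So K ~ Binomial(4, 4.8/8.2): P(K = 0) = C(4,0) · (4.8/8.2)^0 · (3.4/8.2)^4 ≈ 0.0296.

0.0296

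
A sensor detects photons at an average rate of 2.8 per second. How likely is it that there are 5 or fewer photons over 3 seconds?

0.1573

Over the interval, μ = 2.8 × 3 = 8.4 (3 seconds).
P(N ≤ 5) = Σ_{j=0}^{5} e^(−μ) μ^j/j! ≈ 0.1573.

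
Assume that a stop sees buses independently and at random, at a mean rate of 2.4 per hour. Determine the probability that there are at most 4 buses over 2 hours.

0.4763

Over the interval, μ = 2.4 × 2 = 4.8 (2 hours).
P(N ≤ 4) = Σ_{j=0}^{4} e^(−μ) μ^j/j! ≈ 0.4763.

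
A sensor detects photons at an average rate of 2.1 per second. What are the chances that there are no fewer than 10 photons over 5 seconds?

Over the interval, μ = 2.1 × 5 = 10.5 (5 seconds).
P(N ≥ 10) = 1 − P(N ≤ 9) = 1 − Σ_{j=0}^{9} e^(−μ) μ^j/j! ≈ 0.6029.

0.6029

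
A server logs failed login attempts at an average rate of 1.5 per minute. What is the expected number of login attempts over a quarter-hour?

E[N] = λt = 1.5 × 15 = 22.5 (a quarter-hour = 15 minutes).

22.5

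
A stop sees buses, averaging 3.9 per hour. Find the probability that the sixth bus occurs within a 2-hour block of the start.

0.7897

Over the interval, μ = 3.9 × 2 = 7.8 (a 2-hour block = 2 hours).
The sixth arrival falls in the interval iff at least 6 events occur there: P(S_6 ≤ t) = P(N ≥ 6) = 1 − P(N ≤ 5) ≈ 0.7897.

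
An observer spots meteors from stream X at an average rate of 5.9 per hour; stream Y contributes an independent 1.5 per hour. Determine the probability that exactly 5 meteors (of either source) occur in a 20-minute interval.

Independent Poisson processes superpose: combined rate λ = 5.9 + 1.5 = 7.4 per hour.
Over the interval, μ = 7.4 × 1/3 ≈ 2.46667 (a 20-minute interval = 1/3 hours).
P(N = 5) = e^(−2.46667) · 2.46667^5/5! ≈ 0.0646.

0.0646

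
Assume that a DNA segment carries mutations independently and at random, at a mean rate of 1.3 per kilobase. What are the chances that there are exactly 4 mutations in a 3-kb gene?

0.1951

Over the interval, μ = 1.3 × 3 = 3.9 (a 3-kb gene = 3 kilobases).
P(N = 4) = e^(−μ) μ^4/4! = e^(−3.9) · 3.9^4/24 ≈ 0.1951.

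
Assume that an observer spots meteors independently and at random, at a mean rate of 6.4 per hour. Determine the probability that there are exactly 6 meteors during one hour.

0.1586

With mean μ = 6.4 per hour,
P(N = 6) = e^(−μ) μ^6/6! = e^(−6.4) · 6.4^6/720 ≈ 0.1586.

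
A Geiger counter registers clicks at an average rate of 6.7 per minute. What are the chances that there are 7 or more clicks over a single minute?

With mean μ = 6.7 per minute,
P(N ≥ 7) = 1 − P(N ≤ 6) = 1 − Σ_{j=0}^{6} e^(−μ) μ^j/j! ≈ 0.5047.

0.5047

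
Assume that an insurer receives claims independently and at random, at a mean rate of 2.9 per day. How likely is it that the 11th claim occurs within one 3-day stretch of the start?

Over the interval, μ = 2.9 × 3 = 8.7 (a 3-day stretch = 3 days).
The 11th arrival falls in the interval iff at least 11 events occur there: P(S_11 ≤ t) = P(N ≥ 11) = 1 − P(N ≤ 10) ≈ 0.2591.

0.2591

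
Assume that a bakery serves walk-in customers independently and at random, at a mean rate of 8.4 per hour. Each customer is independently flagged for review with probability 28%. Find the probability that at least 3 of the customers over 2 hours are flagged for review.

0.8481

Thinning: the customers that are flagged for review themselves form a Poisson process with rate 0.28 × 8.4 = 2.352 per hour.
Over the interval, μ = 2.352 × 2 = 4.704 (2 hours).
P(N ≥ 3) = 1 − P(N ≤ 2) ≈ 0.8481.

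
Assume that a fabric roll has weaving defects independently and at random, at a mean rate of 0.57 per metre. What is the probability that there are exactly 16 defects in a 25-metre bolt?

0.0895

Over the interval, μ = 0.57 × 25 = 14.25 (a 25-metre bolt = 25 metres).
P(N = 16) = e^(−μ) μ^16/16! = e^(−14.25) · 14.25^16/20922789888000 ≈ 0.0895.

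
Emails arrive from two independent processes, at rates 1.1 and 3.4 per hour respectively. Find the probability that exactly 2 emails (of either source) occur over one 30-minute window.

Independent Poisson processes superpose: combined rate λ = 1.1 + 3.4 = 4.5 per hour.
Over the interval, μ = 4.5 × 0.5 = 2.25 (a 30-minute window = 0.5 hours).
P(N = 2) = e^(−2.25) · 2.25^2/2! ≈ 0.2668.

0.2668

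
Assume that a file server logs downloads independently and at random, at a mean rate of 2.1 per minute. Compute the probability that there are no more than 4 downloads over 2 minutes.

Over the interval, μ = 2.1 × 2 = 4.2 (2 minutes).
P(N ≤ 4) = Σ_{j=0}^{4} e^(−μ) μ^j/j! ≈ 0.5898.

0.5898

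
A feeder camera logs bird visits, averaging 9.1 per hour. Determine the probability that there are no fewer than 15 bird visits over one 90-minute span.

Over the interval, μ = 9.1 × 1.5 = 13.65 (a 90-minute span = 1.5 hours).
P(N ≥ 15) = 1 − P(N ≤ 14) = 1 − Σ_{j=0}^{14} e^(−μ) μ^j/j! ≈ 0.3925.

0.3925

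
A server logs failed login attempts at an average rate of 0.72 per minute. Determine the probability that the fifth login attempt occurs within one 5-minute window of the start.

0.2936

Over the interval, μ = 0.72 × 5 = 3.6 (a 5-minute window = 5 minutes).
The fifth arrival falls in the interval iff at least 5 events occur there: P(S_5 ≤ t) = P(N ≥ 5) = 1 − P(N ≤ 4) ≈ 0.2936.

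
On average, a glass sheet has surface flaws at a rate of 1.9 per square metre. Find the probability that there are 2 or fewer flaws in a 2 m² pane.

Over the interval, μ = 1.9 × 2 = 3.8 (a 2 m² pane = 2 square metres).
P(N ≤ 2) = Σ_{j=0}^{2} e^(−μ) μ^j/j! ≈ 0.2689.

0.2689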